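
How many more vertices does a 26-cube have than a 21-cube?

The 26-cube has 2^26 = 67108864 vertices. The 21-cube has 2^21 = 2097152 vertices. Difference: 67108864 - 2097152 = 65011712.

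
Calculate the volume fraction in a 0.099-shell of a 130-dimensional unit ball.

1 - (1-0.099)^130 ≈ 0.9999986992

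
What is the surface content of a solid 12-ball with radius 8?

S = n·V_n(r)/r = 12·V_12(8)/8 (volume-to-surface relation), giving 2147483648·π^6/15 ≈ 1.37638e+11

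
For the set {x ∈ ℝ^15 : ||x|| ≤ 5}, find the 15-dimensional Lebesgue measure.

V_15(5) = π^(15/2) · (5)^15 / Γ(15/2 + 1) = 312500000000·π^7/81081 ≈ 1.16407e+10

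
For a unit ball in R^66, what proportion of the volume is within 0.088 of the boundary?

1 - (1-0.088)^66 ≈ 0.997711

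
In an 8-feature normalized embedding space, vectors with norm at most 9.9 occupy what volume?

Volume = π^{8/2}·(9.9)^8/Γ(5) ≈ 3.74516e+08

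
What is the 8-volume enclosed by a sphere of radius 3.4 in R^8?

The n-ball volume is π^(n/2)·r^n/Γ(n/2+1). With n=8, r=3.4: V ≈ 72480.2.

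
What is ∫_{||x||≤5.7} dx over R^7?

Volume = π^{7/2}·(5.7)^7/Γ(9/2) ≈ 923643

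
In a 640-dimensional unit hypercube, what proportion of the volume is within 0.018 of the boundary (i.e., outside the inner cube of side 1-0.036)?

The inner cube has side 1-2·0.018 = 0.964 and volume (0.964)^640 ≈ 6.446e-11, so the shell holds 1 - 6.446e-11 of the volume.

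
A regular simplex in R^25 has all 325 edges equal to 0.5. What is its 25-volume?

Volume = 0.5^25 · √(26/2^25) / 25! ≈ 1.69128e-36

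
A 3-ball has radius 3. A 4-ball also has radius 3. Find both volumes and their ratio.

V_3(3) ≈ 113.097. V_4(3) ≈ 399.719. Ratio V_3/V_4 ≈ 0.2829.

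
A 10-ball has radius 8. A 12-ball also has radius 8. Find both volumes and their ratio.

V_10(8) ≈ 2.73822e+09. V_12(8) ≈ 9.17586e+10. Ratio V_10/V_12 ≈ 0.02984.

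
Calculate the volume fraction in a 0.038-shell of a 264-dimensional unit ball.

1 - (1-0.038)^264 ≈ 0.999964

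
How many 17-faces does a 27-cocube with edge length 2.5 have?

Number of 17-faces = 2^(17+1) · C(27,17+1) = 262144 · 4686825 = 1228623052800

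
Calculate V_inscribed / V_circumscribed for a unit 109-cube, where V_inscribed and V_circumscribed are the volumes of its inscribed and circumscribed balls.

V_in/V_out = n^(-n/2) = 109^(-109/2) ≈ 9.12548e-112.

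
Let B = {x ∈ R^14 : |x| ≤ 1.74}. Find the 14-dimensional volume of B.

V_14(1.74) = π^(14/2) · (1.74)^14 / Γ(14/2 + 1) ≈ 1397.36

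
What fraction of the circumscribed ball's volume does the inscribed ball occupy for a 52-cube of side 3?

The radii are 3/2 and 3√52/2, so the volume ratio is (1/√52)^52 = 52^{-52/2} ≈ 2.42054e-45.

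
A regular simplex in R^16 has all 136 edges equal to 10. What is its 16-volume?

For a regular n-simplex with edge a, V = (a^n / n!)·√((n+1)/2^n). With a=10, n=16: V ≈ 7.69777.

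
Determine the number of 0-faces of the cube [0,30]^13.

An n-cube has C(n,k)·2^(n-k) k-faces. Here C(13,0)·2^13 = 1·8192 = 8192.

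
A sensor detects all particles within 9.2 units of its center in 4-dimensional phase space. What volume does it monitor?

The n-ball volume is π^(n/2)·r^n/Γ(n/2+1). With n=4, r=9.2: V ≈ 35352.6.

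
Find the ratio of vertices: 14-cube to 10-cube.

The 14-cube has 2^14 = 16384 vertices. The 10-cube has 2^10 = 1024 vertices. Ratio: 16384/1024 = 16.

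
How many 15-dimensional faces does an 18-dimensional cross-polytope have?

Each 15-face is the convex hull of 16 vertices, one chosen as ±e_i from each of 16 distinct axes: 2^16·C(18,16) = 10027008.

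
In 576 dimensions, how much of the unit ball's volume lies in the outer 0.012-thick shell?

Shell fraction = 1 - (1-0.012)^576 ≈ 0.999045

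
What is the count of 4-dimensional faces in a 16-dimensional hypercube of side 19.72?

Number of 4-faces = C(16,4) · 2^(16-4) = 1820 · 4096 = 7454720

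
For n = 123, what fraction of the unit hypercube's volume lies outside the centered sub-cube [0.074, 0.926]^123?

1 - (1 - 2·0.074)^123 = 1 - 0.852^123 ≈ 0.9999999972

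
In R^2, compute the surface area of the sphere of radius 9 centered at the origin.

S_2(9) = 2·π^(2/2)·(9)^1 / Γ(2/2) = 2πr = 2π·9 ≈ 56.5487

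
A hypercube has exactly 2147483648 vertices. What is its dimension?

n = log_2(2147483648) = 31.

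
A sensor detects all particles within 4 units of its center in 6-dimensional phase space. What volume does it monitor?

V = 2048·π^3/3 ≈ 21167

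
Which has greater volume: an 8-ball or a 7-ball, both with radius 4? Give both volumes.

V_8(4.0) ≈ 265992. V_7(4.0) ≈ 77410.6. The 8-ball is larger.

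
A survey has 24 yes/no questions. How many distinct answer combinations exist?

Each vertex is a binary string of length 24, so there are 2^24 = 16777216.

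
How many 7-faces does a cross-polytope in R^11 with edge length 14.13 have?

f_7(11-orthoplex) = 2^8 · (11 choose 8) = 42240.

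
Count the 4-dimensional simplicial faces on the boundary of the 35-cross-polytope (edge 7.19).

f_4(35-orthoplex) = 2^5 · (35 choose 5) = 10388224.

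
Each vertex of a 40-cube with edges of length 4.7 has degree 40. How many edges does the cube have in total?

Number of 1-faces = C(40,1)·2^(40-1) = 40·549755813888 = 21990232555520.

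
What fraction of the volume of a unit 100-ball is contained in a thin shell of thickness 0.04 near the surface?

Shell fraction = 1 - (1-0.04)^100 ≈ 0.98313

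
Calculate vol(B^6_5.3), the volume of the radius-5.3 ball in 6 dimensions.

Volume = π^{6/2}·(5.3)^6/Γ(4) ≈ 114539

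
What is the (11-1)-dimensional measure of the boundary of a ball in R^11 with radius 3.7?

The surface area of an n-ball is 2π^(n/2) r^(n-1) / Γ(n/2). For n=11, r=3.7: 9.96586e+06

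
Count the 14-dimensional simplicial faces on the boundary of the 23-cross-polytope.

f_14(23-orthoplex) = 2^15 · (23 choose 15) = 16066609152.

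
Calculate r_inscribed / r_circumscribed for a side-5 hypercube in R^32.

For an n-cube of any side s, the inradius is s/2 and the circumradius is s√n/2, so the ratio is 1/√32 ≈ 0.176777.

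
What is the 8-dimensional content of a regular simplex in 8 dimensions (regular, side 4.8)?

For a regular n-simplex with edge a, V = (a^n / n!)·√((n+1)/2^n). With a=4.8, n=8: V ≈ 1.31042.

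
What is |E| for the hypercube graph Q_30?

An n-cube has n·2^(n-1) edges. With n = 30: 30·536870912 = 16106127360.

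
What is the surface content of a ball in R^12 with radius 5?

The surface area of an n-ball is 2π^(n/2) r^(n-1) / Γ(n/2). For n=12, r=5: 9765625·π^6/12 ≈ 7.82381e+08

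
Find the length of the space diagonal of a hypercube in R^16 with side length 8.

The space diagonal of an n-cube of side s is s√n. Here 8·√16 = 32.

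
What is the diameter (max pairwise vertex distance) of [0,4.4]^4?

||(4.4,4.4,...,4.4)|| = √(4)·4.4 = 8.8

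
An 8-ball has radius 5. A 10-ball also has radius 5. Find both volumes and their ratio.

V_8(5) ≈ 1.58543e+06. V_10(5) ≈ 2.49039e+07. Ratio V_8/V_10 ≈ 0.06366.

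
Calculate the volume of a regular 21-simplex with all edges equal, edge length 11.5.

V_21 = √(22) · 11.5^21 / (21! · 2^(21/2)) ≈ 1.19318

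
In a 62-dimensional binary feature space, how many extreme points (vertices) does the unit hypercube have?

Number of vertices = 2^62 = 4611686018427387904.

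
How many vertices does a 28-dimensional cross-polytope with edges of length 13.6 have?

The 28-dimensional cross-polytope has 2n = 2·28 = 56 vertices.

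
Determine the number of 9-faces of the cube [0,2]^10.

An n-cube has C(n,k)·2^(n-k) k-faces. Here C(10,9)·2^1 = 10·2 = 20.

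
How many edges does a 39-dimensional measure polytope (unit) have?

Number of 1-faces = C(39,1)·2^(39-1) = 39·274877906944 = 10720238370816.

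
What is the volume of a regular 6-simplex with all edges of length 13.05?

V_6 = √(7) · 13.05^6 / (6! · 2^(6/2)) ≈ 2268.77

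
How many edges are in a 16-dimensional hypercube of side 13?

Number of 1-faces = C(16,1) · 2^(16-1) = 16 · 32768 = 524288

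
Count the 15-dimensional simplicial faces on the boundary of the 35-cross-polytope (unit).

An n-cross-polytope has 2^(k+1)·C(n,k+1) k-faces. Here 2^16·C(35,16) = 65536·4059928950 = 266071503667200.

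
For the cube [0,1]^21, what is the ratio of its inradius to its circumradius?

r_in = 1/2 (half the side); r_out = 1√21/2 (half the diagonal). Ratio = 1/√21 ≈ 0.218218.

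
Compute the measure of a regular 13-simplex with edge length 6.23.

V = (6.23^13 / 13!) · √((13+1) / 2^13) ≈ 0.141395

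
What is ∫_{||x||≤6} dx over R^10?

Volume = π^{10/2}·(6)^10/Γ(6) = 2519424·π^5/5 ≈ 1.54199e+08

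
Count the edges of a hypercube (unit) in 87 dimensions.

An n-cube has n·2^(n-1) edges. With n = 87: 87·77371252455336267181195264 = 6731298963614255244763987968.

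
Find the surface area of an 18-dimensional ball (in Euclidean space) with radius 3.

The surface area of an n-ball is 2π^(n/2) r^(n-1) / Γ(n/2). For n=18, r=3: 14348907·π^9/2240 ≈ 1.9095e+08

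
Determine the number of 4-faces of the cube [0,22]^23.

An n-cube has C(n,k)·2^(n-k) k-faces. Here C(23,4)·2^19 = 8855·524288 = 4642570240.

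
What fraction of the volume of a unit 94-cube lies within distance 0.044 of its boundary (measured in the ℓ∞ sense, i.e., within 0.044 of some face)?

The inner cube has side 1-2·0.044 = 0.912 and volume (0.912)^94 ≈ 0.0001736, so the shell holds 0.999826 of the volume.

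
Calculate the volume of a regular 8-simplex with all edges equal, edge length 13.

V = (13^8 / 8!) · √((8+1) / 2^8) ≈ 3793.39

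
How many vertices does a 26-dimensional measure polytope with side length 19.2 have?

Number of vertices = 2^26 = 67108864.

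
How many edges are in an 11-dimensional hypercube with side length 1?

An n-cube has C(n,k)·2^(n-k) k-faces. Here C(11,1)·2^10 = 11·1024 = 11264.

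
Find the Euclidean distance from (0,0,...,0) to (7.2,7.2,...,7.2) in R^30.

||(7.2,7.2,...,7.2)|| = √(30)·7.2 ≈ 39.436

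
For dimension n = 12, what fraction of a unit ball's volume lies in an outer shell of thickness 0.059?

1 - (1-0.059)^12 ≈ 0.517968 ≈ 51.80%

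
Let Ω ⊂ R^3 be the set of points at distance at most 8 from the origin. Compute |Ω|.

The n-ball volume is π^(n/2)·r^n/Γ(n/2+1). With n=3, r=8: V = 2048·π/3 ≈ 2144.66.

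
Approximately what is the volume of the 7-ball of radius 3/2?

V_7(3/2) = π^(7/2) · (3/2)^7 / Γ(7/2 + 1) = 729·π^3/280 ≈ 80.7271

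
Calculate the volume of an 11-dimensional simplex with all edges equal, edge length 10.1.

V = (10.1^11 / 11!) · √((11+1) / 2^11) ≈ 213.946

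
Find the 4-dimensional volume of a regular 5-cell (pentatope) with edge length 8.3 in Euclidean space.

Volume = 8.3^4 · √(5/2^4) / 4! ≈ 110.542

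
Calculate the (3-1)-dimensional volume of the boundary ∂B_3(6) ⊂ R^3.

The surface area of an n-ball is 2π^(n/2) r^(n-1) / Γ(n/2). For n=3, r=6: 4πr² = 4π·(6)² ≈ 452.389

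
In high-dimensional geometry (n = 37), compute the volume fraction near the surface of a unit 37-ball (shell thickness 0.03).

1 - (1-0.03)^37 ≈ 0.675993 ≈ 67.60%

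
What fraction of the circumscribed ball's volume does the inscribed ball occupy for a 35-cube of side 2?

V_in/V_out = n^(-n/2) = 35^(-35/2) ≈ 9.52378e-28.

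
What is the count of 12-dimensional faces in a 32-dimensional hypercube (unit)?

An n-cube has C(n,k)·2^(n-k) k-faces. Here C(32,12)·2^20 = 225792840·1048576 = 236760952995840.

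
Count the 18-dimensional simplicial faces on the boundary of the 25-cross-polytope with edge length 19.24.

An n-cross-polytope has 2^(k+1)·C(n,k+1) k-faces. Here 2^19·C(25,19) = 524288·177100 = 92851404800.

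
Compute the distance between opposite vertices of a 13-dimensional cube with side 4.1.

d = √(4.1² + 4.1² + ... + 4.1²) [13 terms] = √(13·4.1²) = 4.1√13 ≈ 14.7828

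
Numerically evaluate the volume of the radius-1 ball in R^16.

Volume = π^{16/2}·(1)^16/Γ(9) = π^8/40320 ≈ 0.235331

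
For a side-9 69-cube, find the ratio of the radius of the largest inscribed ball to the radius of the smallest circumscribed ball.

r_in / r_out = (9/2) / (9√69/2) = 1/√69 ≈ 0.120386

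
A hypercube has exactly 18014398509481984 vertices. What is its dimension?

2^n = 18014398509481984 ⇒ n = log_2(18014398509481984) = 54.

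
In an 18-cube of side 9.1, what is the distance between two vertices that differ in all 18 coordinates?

The space diagonal of an n-cube of side s is s√n. Here 9.1·√18 ≈ 38.608.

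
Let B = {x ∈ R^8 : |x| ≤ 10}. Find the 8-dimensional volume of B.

V = 12500000·π^4/3 ≈ 4.05871e+08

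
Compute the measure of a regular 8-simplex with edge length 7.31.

V = (7.31^8 / 8!) · √((8+1) / 2^8) ≈ 37.9158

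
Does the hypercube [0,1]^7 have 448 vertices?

False. The 7-cube has 2^7 = 128 vertices.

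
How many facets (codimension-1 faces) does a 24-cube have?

Choose 23 of 24 axes to span the face (C(24,23) = 24 ways), then fix each of the remaining 1 coordinate at one of its two extreme values (2^1 = 2 ways): 24·2 = 48.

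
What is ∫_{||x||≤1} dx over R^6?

Volume = π^{6/2}·(1)^6/Γ(4) = π^3/6 ≈ 5.16771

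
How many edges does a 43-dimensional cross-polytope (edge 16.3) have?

Each 1-face is the convex hull of 2 vertices, one chosen as ±e_i from each of 2 distinct axes: 2^2·C(43,2) = 3612.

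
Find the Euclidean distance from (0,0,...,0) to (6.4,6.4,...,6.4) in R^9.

The space diagonal of an n-cube of side s is s√n. Here 6.4·√9 = 19.2.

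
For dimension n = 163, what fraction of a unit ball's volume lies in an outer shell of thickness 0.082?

1 - (1-0.082)^163 ≈ 0.9999991223 ≈ 99.999912%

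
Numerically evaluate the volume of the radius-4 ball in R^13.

Volume = π^{13/2}·(4)^13/Γ(15/2) = 8589934592·π^6/135135 ≈ 6.11113e+07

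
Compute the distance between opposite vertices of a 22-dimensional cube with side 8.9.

The space diagonal of an n-cube of side s is s√n. Here 8.9·√22 ≈ 41.7447.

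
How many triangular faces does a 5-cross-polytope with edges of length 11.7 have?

Each 2-face is the convex hull of 3 vertices, one chosen as ±e_i from each of 3 distinct axes: 2^3·C(5,3) = 80.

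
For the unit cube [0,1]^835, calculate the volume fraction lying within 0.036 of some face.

The inner cube has side 1-2·0.036 = 0.928 and volume (0.928)^835 ≈ 7.99e-28, so the shell holds 1 - 7.99e-28 of the volume.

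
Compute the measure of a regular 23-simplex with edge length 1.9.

Volume = 1.9^23 · √(24/2^23) / 23! ≈ 1.68694e-19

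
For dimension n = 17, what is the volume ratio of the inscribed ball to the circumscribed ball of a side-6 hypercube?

V_in/V_out = n^(-n/2) = 17^(-17/2) ≈ 3.47684e-11.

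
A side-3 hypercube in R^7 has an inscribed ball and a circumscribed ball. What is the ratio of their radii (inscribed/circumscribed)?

r_in / r_out = (3/2) / (3√7/2) = 1/√7 ≈ 0.377964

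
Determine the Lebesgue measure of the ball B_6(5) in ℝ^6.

V_6(5) = π^(6/2) · (5)^6 / Γ(6/2 + 1) = 15625·π^3/6 ≈ 80745.5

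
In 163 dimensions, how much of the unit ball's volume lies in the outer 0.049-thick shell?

Shell fraction = 1 - (1-0.049)^163 ≈ 0.999722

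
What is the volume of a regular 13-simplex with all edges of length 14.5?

Volume = 14.5^13 · √(14/2^13) / 13! ≈ 8315.2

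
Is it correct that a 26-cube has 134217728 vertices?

False. The 26-cube has 2^26 = 67108864 vertices.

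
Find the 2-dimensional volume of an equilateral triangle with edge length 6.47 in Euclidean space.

Area = (√3/4) · 6.47² = 18.1263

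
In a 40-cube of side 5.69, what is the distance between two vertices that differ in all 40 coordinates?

The space diagonal of an n-cube of side s is s√n. Here 5.69·√40 ≈ 35.9867.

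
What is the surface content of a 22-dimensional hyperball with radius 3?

S_22(3) = 2·π^(22/2)·(3)^21 / Γ(22/2) = 129140163·π^11/22400 ≈ 1.69614e+09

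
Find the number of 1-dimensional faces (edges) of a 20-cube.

An n-cube has n·2^(n-1) edges. With n = 20: 20·524288 = 10485760.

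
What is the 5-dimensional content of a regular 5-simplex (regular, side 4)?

V_5 = √(6) · 4^5 / (5! · 2^(5/2)) ≈ 3.69504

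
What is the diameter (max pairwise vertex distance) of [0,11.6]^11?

Diagonal = √11 · 11.6 ≈ 38.4728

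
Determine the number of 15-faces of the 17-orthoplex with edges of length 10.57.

Each 15-face is the convex hull of 16 vertices, one chosen as ±e_i from each of 16 distinct axes: 2^16·C(17,16) = 1114112.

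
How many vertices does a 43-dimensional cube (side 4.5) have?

Each vertex is a binary string of length 43, so there are 2^43 = 8796093022208.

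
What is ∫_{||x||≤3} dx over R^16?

V_16(3) = π^(16/2) · (3)^16 / Γ(16/2 + 1) = 4782969·π^8/4480 ≈ 1.01302e+07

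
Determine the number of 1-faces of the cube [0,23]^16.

Number of 1-faces = C(16,1) · 2^(16-1) = 16 · 32768 = 524288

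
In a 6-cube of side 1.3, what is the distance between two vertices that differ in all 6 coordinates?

Diagonal = √6 · 1.3 ≈ 3.18434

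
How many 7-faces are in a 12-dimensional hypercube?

f_7(12-cube) = (12 choose 7) · 2^5 = 25344.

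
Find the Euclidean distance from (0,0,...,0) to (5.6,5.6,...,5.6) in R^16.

||(5.6,5.6,...,5.6)|| = √(16)·5.6 = 22.4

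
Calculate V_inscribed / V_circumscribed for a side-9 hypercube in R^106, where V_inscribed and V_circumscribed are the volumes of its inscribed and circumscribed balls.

V_in / V_out = (r_in/r_out)^106 = (1/√106)^106 = 106^(-106/2) ≈ 4.55816e-108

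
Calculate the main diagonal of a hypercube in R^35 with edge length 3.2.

||(3.2,3.2,...,3.2)|| = √(35)·3.2 ≈ 18.9315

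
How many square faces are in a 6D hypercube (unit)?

An n-cube has C(n,k)·2^(n-k) k-faces. Here C(6,2)·2^4 = 15·16 = 240.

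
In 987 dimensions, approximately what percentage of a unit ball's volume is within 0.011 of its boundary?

1 - (1-0.011)^987 ≈ 0.999982 ≈ 99.998186%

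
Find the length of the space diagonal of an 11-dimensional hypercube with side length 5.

The space diagonal of an n-cube of side s is s√n. Here 5·√11 ≈ 16.5831.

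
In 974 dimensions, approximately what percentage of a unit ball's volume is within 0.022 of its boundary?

1 - (1-0.022)^974 ≈ 1 - 3.891e-10 ≈ (100 - 3.89e-08)%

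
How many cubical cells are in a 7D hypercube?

f_3(7-cube) = (7 choose 3) · 2^4 = 560.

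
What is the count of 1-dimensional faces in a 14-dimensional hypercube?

f_1(14-cube) = (14 choose 1) · 2^13 = 114688.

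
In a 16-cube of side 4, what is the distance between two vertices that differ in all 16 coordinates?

d = √(4² + 4² + ... + 4²) [16 terms] = √(16·4²) = 4√16 = 16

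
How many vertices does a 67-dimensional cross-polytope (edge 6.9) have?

Number of vertices = 2n = 134.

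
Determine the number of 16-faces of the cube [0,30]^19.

f_16(19-cube) = (19 choose 16) · 2^3 = 7752.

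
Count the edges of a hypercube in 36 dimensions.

An n-cube has n·2^(n-1) edges. With n = 36: 36·34359738368 = 1236950581248.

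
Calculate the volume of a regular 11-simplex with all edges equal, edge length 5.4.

V_11 = √(12) · 5.4^11 / (11! · 2^(11/2)) ≈ 0.218324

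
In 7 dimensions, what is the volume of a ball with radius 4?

V = 262144·π^3/105 ≈ 77410.6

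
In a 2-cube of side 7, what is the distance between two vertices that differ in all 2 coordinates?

d = √(7² + 7² + ... + 7²) [2 terms] = √(2·7²) = 7√2 ≈ 9.89949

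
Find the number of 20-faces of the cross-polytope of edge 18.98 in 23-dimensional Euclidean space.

Each 20-face is the convex hull of 21 vertices, one chosen as ±e_i from each of 21 distinct axes: 2^21·C(23,21) = 530579456.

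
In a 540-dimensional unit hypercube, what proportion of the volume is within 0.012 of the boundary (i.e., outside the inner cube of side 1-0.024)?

Shell fraction = 1 - (1-0.024)^540 ≈ 0.9999979914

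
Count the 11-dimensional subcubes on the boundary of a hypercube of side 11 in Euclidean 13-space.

Choose 11 of 13 axes to span the face (C(13,11) = 78 ways), then fix each of the remaining 2 coordinates at one of its two extreme values (2^2 = 4 ways): 78·4 = 312.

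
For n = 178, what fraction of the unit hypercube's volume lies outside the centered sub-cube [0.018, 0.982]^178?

Shell fraction = 1 - (1-0.036)^178 ≈ 0.998535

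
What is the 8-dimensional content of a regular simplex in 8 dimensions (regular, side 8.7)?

V_8 = √(9) · 8.7^8 / (8! · 2^(8/2)) ≈ 152.628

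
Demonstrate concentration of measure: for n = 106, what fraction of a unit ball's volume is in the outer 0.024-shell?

1 - (1-0.024)^106 ≈ 0.923848 ≈ 92.38%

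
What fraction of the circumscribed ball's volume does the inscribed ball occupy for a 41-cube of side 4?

Volume scales as r^n, and r_in/r_out = 1/√41, giving (1/√41)^41 ≈ 8.66824e-34.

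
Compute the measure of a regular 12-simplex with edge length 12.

For a regular n-simplex with edge a, V = (a^n / n!)·√((n+1)/2^n). With a=12, n=12: V ≈ 1048.65.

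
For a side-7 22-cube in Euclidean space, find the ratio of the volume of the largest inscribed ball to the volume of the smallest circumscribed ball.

V_in/V_out = n^(-n/2) = 22^(-22/2) ≈ 1.7114e-15.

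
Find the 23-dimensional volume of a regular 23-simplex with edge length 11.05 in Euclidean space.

V_23 = √(24) · 11.05^23 / (23! · 2^(23/2)) ≈ 0.0650277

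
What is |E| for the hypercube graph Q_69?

Each of the 2^69 = 590295810358705651712 vertices has degree 69; total edges = 69·2^69/2 = 20365205457375344984064.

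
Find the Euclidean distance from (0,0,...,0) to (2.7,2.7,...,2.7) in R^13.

The space diagonal of an n-cube of side s is s√n. Here 2.7·√13 ≈ 9.73499.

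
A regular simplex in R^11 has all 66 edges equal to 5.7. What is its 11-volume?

V = (5.7^11 / 11!) · √((11+1) / 2^11) ≈ 0.395725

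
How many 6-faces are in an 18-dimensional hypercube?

Choose 6 of 18 axes to span the face (C(18,6) = 18564 ways), then fix each of the remaining 12 coordinates at one of its two extreme values (2^12 = 4096 ways): 18564·4096 = 76038144.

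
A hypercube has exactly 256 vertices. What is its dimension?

The n-cube has 2^n vertices, and 256 = 2^8, so n = 8.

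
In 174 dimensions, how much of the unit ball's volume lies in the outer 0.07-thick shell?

V(inner)/V(outer) = ((1-0.07)/1)^174 ≈ 3.281e-06, so the shell fraction is 0.9999967188.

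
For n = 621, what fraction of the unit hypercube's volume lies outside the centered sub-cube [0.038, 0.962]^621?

1 - (1 - 2·0.038)^621 = 1 - 0.924^621 ≈ 1 - 4.812e-22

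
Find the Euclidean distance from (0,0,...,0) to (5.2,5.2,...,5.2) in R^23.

||(5.2,5.2,...,5.2)|| = √(23)·5.2 ≈ 24.9383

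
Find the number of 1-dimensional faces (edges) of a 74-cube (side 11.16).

Number of 1-faces = C(74,1)·2^(74-1) = 74·9444732965739290427392 = 698910239464707491627008.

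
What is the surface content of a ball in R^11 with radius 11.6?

S = n·V_n(r)/r = 11·V_11(11.6)/11.6 (volume-to-surface relation), giving 9.14276e+11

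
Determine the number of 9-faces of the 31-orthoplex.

An n-cross-polytope has 2^(k+1)·C(n,k+1) k-faces. Here 2^10·C(31,10) = 1024·44352165 = 45416616960.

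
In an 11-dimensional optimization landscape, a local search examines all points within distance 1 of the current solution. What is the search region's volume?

Volume = π^{11/2}·(1)^11/Γ(13/2) = 64·π^5/10395 ≈ 1.8841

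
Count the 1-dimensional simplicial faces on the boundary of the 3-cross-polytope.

Each 1-face is the convex hull of 2 vertices, one chosen as ±e_i from each of 2 distinct axes: 2^2·C(3,2) = 12.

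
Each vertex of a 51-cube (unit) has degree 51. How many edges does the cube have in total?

Each of the 2^51 = 2251799813685248 vertices has degree 51; total edges = 51·2^51/2 = 57420895248973824.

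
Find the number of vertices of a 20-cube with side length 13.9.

Each vertex is a binary string of length 20, so there are 2^20 = 1048576.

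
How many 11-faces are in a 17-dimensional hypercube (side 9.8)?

Number of 11-faces = C(17,11) · 2^(17-11) = 12376 · 64 = 792064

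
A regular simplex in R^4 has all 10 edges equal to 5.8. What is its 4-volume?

V = (5.8^4 / 4!) · √((4+1) / 2^4) ≈ 26.3588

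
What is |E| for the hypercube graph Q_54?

The 54-cube has n·2^(n-1) = 54·2^53 = 54·9007199254740992 = 486388759756013568 edges.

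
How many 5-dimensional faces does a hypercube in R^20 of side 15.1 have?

f_5(20-cube) = (20 choose 5) · 2^15 = 508035072.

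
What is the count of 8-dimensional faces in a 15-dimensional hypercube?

An n-cube has C(n,k)·2^(n-k) k-faces. Here C(15,8)·2^7 = 6435·128 = 823680.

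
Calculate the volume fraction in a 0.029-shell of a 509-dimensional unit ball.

Shell fraction = 1 - (1-0.029)^509 ≈ 0.9999996877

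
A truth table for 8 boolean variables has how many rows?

Each vertex is a binary string of length 8, so there are 2^8 = 256.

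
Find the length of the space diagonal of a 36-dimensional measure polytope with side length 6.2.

The space diagonal of an n-cube of side s is s√n. Here 6.2·√36 = 37.2.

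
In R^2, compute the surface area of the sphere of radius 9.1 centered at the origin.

The surface area of an n-ball is 2π^(n/2) r^(n-1) / Γ(n/2). For n=2, r=9.1: 2πr = 2π·9.1 ≈ 57.177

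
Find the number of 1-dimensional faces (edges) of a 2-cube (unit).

An n-cube has n·2^(n-1) edges. With n = 2: 2·2 = 4.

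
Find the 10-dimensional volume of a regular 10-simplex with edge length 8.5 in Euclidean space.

V = (8.5^10 / 10!) · √((10+1) / 2^10) ≈ 56.2306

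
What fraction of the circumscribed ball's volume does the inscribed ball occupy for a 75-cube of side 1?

V_in/V_out = n^(-n/2) = 75^(-75/2) ≈ 4.84398e-71.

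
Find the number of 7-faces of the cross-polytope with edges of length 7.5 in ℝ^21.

Each 7-face is the convex hull of 8 vertices, one chosen as ±e_i from each of 8 distinct axes: 2^8·C(21,8) = 52093440.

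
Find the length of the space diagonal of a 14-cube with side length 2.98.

||(2.98,2.98,...,2.98)|| = √(14)·2.98 ≈ 11.1501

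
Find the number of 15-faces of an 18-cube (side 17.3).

f_15(18-cube) = (18 choose 15) · 2^3 = 6528.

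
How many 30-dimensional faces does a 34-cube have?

An n-cube has C(n,k)·2^(n-k) k-faces. Here C(34,30)·2^4 = 46376·16 = 742016.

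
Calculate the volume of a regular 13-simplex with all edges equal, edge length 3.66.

For a regular n-simplex with edge a, V = (a^n / n!)·√((n+1)/2^n). With a=3.66, n=13: V ≈ 0.000140392.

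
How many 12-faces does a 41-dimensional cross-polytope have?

f_12(41-orthoplex) = 2^13 · (41 choose 13) = 144343665541120.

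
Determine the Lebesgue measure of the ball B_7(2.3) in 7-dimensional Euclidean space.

The n-ball volume is π^(n/2)·r^n/Γ(n/2+1). With n=7, r=2.3: V ≈ 1608.7.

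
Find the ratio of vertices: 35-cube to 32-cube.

The 35-cube has 2^35 = 34359738368 vertices. The 32-cube has 2^32 = 4294967296 vertices. Ratio: 34359738368/4294967296 = 8.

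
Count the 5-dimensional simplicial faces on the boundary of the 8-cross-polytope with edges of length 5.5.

Each 5-face is the convex hull of 6 vertices, one chosen as ±e_i from each of 6 distinct axes: 2^6·C(8,6) = 1792.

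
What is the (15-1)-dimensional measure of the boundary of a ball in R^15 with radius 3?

|∂B_15(3)| = 45349632·π^7/5005 ≈ 2.73665e+07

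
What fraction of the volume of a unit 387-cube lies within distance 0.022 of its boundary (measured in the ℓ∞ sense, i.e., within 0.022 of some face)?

1 - (1 - 2·0.022)^387 = 1 - 0.956^387 ≈ 0.9999999726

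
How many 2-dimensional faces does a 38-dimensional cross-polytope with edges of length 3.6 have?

Number of 2-faces = 2^(2+1) · C(38,2+1) = 8 · 8436 = 67488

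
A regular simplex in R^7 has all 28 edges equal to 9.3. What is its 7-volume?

Volume = 9.3^7 · √(8/2^7) / 7! ≈ 298.463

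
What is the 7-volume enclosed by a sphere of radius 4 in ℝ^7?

The n-ball volume is π^(n/2)·r^n/Γ(n/2+1). With n=7, r=4: V = 262144·π^3/105 ≈ 77410.6.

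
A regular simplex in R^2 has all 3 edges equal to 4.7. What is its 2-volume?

Area = (√3/4) · 4.7² = 9.56525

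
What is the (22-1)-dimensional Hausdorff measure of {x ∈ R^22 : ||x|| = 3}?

|∂B_22(3)| = 129140163·π^11/22400 ≈ 1.69614e+09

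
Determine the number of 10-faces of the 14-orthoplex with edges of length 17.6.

An n-cross-polytope has 2^(k+1)·C(n,k+1) k-faces. Here 2^11·C(14,11) = 2048·364 = 745472.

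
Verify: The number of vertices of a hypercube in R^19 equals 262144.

False. The 19-cube has 2^19 = 524288 vertices.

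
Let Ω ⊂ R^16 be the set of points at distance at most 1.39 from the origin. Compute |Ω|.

V_16(1.39) = π^(16/2) · (1.39)^16 / Γ(16/2 + 1) ≈ 45.6999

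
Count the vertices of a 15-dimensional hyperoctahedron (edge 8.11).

Number of vertices = 2n = 30.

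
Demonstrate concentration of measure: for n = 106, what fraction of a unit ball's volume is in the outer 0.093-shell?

1 - (1-0.093)^106 ≈ 0.999968 ≈ 99.996791%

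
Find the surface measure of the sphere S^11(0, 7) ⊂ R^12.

The surface area of an n-ball is 2π^(n/2) r^(n-1) / Γ(n/2). For n=12, r=7: 1977326743·π^6/60 ≈ 3.1683e+10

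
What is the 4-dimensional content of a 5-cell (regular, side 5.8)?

V_4 = √(5) · 5.8^4 / (4! · 2^(4/2)) ≈ 26.3588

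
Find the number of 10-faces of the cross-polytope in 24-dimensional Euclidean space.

An n-cross-polytope has 2^(k+1)·C(n,k+1) k-faces. Here 2^11·C(24,11) = 2048·2496144 = 5112102912.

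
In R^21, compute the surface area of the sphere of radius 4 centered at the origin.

S_21(4) = 2·π^(21/2)·(4)^20 / Γ(21/2) = 2251799813685248·π^10/654729075 ≈ 3.22082e+11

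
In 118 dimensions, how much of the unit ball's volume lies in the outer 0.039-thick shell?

1 - (1-0.039)^118 ≈ 0.990851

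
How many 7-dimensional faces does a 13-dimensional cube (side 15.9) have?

Number of 7-faces = C(13,7) · 2^(13-7) = 1716 · 64 = 109824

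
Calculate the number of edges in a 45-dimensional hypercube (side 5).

An n-cube has n·2^(n-1) edges. With n = 45: 45·17592186044416 = 791648371998720.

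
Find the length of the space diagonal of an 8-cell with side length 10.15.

Diagonal = √4 · 10.15 = 20.3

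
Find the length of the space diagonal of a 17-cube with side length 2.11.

d = √(2.11² + 2.11² + ... + 2.11²) [17 terms] = √(17·2.11²) = 2.11√17 ≈ 8.69975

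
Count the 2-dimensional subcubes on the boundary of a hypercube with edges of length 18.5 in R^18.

An n-cube has C(n,k)·2^(n-k) k-faces. Here C(18,2)·2^16 = 153·65536 = 10027008.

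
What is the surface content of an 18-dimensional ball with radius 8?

The surface area of an n-ball is 2π^(n/2) r^(n-1) / Γ(n/2). For n=18, r=8: 35184372088832·π^9/315 ≈ 3.32957e+15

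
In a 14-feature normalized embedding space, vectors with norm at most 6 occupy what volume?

The n-ball volume is π^(n/2)·r^n/Γ(n/2+1). With n=14, r=6: V = 544195584·π^7/35 ≈ 4.69609e+10.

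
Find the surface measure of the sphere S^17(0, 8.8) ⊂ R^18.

|∂B_18(8.8)| ≈ 1.68292e+16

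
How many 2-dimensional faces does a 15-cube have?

An n-cube has C(n,k)·2^(n-k) k-faces. Here C(15,2)·2^13 = 105·8192 = 860160.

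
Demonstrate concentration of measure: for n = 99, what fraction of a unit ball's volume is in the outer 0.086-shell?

1 - (1-0.086)^99 ≈ 0.999864 ≈ 99.9864%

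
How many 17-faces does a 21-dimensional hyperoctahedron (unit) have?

An n-cross-polytope has 2^(k+1)·C(n,k+1) k-faces. Here 2^18·C(21,18) = 262144·1330 = 348651520.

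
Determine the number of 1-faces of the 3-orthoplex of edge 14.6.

Number of 1-faces = 2^(1+1) · C(3,1+1) = 4 · 3 = 12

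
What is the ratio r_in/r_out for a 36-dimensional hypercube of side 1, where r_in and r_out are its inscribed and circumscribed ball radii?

Ratio = (s/2)/(s√36/2) = 36^(-1/2) ≈ 0.166667.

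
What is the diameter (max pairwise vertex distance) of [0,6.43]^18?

Diagonal = √18 · 6.43 ≈ 27.2802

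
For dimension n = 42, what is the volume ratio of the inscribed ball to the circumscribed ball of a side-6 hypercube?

Volume scales as r^n, and r_in/r_out = 1/√42, giving (1/√42)^42 ≈ 8.1614e-35.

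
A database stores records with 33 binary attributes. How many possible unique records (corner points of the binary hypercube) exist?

Number of vertices = 2^33 = 8589934592.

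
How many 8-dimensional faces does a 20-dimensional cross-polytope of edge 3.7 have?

An n-cross-polytope has 2^(k+1)·C(n,k+1) k-faces. Here 2^9·C(20,9) = 512·167960 = 85995520.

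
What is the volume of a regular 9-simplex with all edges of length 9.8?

V_9 = √(10) · 9.8^9 / (9! · 2^(9/2)) ≈ 321.097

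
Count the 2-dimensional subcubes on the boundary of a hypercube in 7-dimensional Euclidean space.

f_2(7-cube) = (7 choose 2) · 2^5 = 672.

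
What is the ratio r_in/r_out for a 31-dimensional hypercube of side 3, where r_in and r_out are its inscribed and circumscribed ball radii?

Ratio = (s/2)/(s√31/2) = 31^(-1/2) ≈ 0.179605.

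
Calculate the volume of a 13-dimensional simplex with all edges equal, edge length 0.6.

V_13 = √(14) · 0.6^13 / (13! · 2^(13/2)) ≈ 8.67072e-15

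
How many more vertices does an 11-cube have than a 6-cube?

The 11-cube has 2^11 = 2048 vertices. The 6-cube has 2^6 = 64 vertices. Difference: 2048 - 64 = 1984.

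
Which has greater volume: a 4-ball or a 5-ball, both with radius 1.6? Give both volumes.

V_4(1.6) ≈ 32.3407. V_5(1.6) ≈ 55.1948. The 5-ball is larger.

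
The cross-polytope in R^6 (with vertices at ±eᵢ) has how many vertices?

The vertices are ±e_1, ..., ±e_6, so there are 2·6 = 12.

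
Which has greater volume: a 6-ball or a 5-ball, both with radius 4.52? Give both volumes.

V_6(4.52) ≈ 44068.6. V_5(4.52) ≈ 9930.95. The 6-ball is larger.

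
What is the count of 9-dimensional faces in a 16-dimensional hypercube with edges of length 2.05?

f_9(16-cube) = (16 choose 9) · 2^7 = 1464320.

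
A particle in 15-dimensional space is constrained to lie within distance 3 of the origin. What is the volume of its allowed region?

Volume = π^{15/2}·(3)^15/Γ(17/2) = 45349632·π^7/25025 ≈ 5.47329e+06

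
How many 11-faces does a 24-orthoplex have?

f_11(24-orthoplex) = 2^12 · (24 choose 12) = 11076222976.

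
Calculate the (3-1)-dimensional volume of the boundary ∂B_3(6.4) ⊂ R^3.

S_3(6.4) = 2·π^(3/2)·(6.4)^2 / Γ(3/2) = 4πr² = 4π·(6.4)² ≈ 514.719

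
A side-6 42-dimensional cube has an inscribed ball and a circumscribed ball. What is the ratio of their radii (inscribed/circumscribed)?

r_in = 6/2 (half the side); r_out = 6√42/2 (half the diagonal). Ratio = 1/√42 ≈ 0.154303.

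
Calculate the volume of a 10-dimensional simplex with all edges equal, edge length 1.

V_10 = √(11) · 1^10 / (10! · 2^(10/2)) ≈ 2.85617e-08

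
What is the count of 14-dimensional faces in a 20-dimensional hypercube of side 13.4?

f_14(20-cube) = (20 choose 14) · 2^6 = 2480640.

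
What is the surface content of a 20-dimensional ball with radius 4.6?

S_20(4.6) = 2·π^(20/2)·(4.6)^19 / Γ(20/2) ≈ 2.01913e+12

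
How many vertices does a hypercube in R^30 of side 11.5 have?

Each vertex is a binary string of length 30, so there are 2^30 = 1073741824.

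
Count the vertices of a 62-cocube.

The 62-dimensional cross-polytope has 2n = 2·62 = 124 vertices.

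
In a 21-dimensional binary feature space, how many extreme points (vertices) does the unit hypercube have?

Number of vertices = 2^21 = 2097152.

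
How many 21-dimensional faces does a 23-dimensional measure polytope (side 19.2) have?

Choose 21 of 23 axes to span the face (C(23,21) = 253 ways), then fix each of the remaining 2 coordinates at one of its two extreme values (2^2 = 4 ways): 253·4 = 1012.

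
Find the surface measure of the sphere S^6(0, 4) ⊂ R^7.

S = n·V_n(r)/r = 7·V_7(4)/4 (volume-to-surface relation), giving 65536·π^3/15 ≈ 135468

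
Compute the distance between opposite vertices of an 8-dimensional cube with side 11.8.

d = √(11.8² + 11.8² + ... + 11.8²) [8 terms] = √(8·11.8²) = 11.8√8 ≈ 33.3754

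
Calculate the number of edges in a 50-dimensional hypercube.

Number of 1-faces = C(50,1)·2^(50-1) = 50·562949953421312 = 28147497671065600.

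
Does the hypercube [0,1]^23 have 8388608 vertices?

True. The 23-cube has 2^23 = 8388608 vertices.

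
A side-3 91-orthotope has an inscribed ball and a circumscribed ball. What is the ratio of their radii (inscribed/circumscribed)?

Ratio = (s/2)/(s√91/2) = 91^(-1/2) ≈ 0.104828.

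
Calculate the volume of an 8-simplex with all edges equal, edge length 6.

V_8 = √(9) · 6^8 / (8! · 2^(8/2)) ≈ 7.81071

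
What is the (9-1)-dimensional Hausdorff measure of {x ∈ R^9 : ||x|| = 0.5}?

|∂B_9(0.5)| = π^4/840 ≈ 0.115963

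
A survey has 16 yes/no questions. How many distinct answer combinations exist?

Number of vertices = 2^16 = 65536.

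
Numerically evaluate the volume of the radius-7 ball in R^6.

The n-ball volume is π^(n/2)·r^n/Γ(n/2+1). With n=6, r=7: V = 117649·π^3/6 ≈ 607976.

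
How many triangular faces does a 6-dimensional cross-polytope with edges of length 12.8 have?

Number of 2-faces = 2^(2+1) · C(6,2+1) = 8 · 20 = 160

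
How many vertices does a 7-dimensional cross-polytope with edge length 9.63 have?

The vertices are ±e_1, ..., ±e_7, so there are 2·7 = 14.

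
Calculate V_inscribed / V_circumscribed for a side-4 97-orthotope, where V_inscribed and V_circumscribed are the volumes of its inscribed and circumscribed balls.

The radii are 4/2 and 4√97/2, so the volume ratio is (1/√97)^97 = 97^{-97/2} ≈ 4.38098e-97.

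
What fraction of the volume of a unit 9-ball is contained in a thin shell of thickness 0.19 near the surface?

Shell fraction = 1 - (1-0.19)^9 ≈ 0.849905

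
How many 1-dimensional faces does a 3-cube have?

f_1(3-cube) = (3 choose 1) · 2^2 = 12.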